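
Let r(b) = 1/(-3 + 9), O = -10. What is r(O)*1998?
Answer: 333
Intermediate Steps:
r(b) = ⅙ (r(b) = 1/6 = ⅙)
r(O)*1998 = (⅙)*1998 = 333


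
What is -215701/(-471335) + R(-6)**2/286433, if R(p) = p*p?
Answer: 62394734693/135005898055 ≈ 0.46216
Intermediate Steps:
R(p) = p**2
-215701/(-471335) + R(-6)**2/286433 = -215701/(-471335) + ((-6)**2)**2/286433 = -215701*(-1/471335) + 36**2*(1/286433) = 215701/471335 + 1296*(1/286433) = 215701/471335 + 1296/286433 = 62394734693/135005898055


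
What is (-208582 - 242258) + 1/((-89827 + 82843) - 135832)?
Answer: -64387165441/142816 ≈ -4.5084e+5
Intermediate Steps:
(-208582 - 242258) + 1/((-89827 + 82843) - 135832) = -450840 + 1/(-6984 - 135832) = -450840 + 1/(-142816) = -450840 - 1/142816 = -64387165441/142816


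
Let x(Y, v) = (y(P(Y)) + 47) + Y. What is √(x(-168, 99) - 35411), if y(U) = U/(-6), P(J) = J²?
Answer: 2*I*√10059 ≈ 200.59*I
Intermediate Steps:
y(U) = -U/6 (y(U) = U*(-⅙) = -U/6)
x(Y, v) = 47 + Y - Y²/6 (x(Y, v) = (-Y²/6 + 47) + Y = (47 - Y²/6) + Y = 47 + Y - Y²/6)
√(x(-168, 99) - 35411) = √((47 - 168 - ⅙*(-168)²) - 35411) = √((47 - 168 - ⅙*28224) - 35411) = √((47 - 168 - 4704) - 35411) = √(-4825 - 35411) = √(-40236) = 2*I*√10059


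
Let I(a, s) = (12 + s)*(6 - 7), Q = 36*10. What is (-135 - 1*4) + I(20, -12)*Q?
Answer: -139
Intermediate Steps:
Q = 360
I(a, s) = -12 - s (I(a, s) = (12 + s)*(-1) = -12 - s)
(-135 - 1*4) + I(20, -12)*Q = (-135 - 1*4) + (-12 - 1*(-12))*360 = (-135 - 4) + (-12 + 12)*360 = -139 + 0*360 = -139 + 0 = -139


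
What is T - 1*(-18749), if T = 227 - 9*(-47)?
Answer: 19399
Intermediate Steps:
T = 650 (T = 227 + 423 = 650)
T - 1*(-18749) = 650 - 1*(-18749) = 650 + 18749 = 19399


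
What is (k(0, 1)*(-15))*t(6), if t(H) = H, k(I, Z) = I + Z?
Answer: -90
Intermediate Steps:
(k(0, 1)*(-15))*t(6) = ((0 + 1)*(-15))*6 = (1*(-15))*6 = -15*6 = -90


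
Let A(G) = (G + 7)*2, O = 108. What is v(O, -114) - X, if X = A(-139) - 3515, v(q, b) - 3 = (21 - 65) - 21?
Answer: 3717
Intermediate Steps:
v(q, b) = -62 (v(q, b) = 3 + ((21 - 65) - 21) = 3 + (-44 - 21) = 3 - 65 = -62)
A(G) = 14 + 2*G (A(G) = (7 + G)*2 = 14 + 2*G)
X = -3779 (X = (14 + 2*(-139)) - 3515 = (14 - 278) - 3515 = -264 - 3515 = -3779)
v(O, -114) - X = -62 - 1*(-3779) = -62 + 3779 = 3717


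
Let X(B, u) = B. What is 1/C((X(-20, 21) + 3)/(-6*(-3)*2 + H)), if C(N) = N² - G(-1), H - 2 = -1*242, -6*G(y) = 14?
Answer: 144/337 ≈ 0.42730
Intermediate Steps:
G(y) = -7/3 (G(y) = -⅙*14 = -7/3)
H = -240 (H = 2 - 1*242 = 2 - 242 = -240)
C(N) = 7/3 + N² (C(N) = N² - 1*(-7/3) = N² + 7/3 = 7/3 + N²)
1/C((X(-20, 21) + 3)/(-6*(-3)*2 + H)) = 1/(7/3 + ((-20 + 3)/(-6*(-3)*2 - 240))²) = 1/(7/3 + (-17/(18*2 - 240))²) = 1/(7/3 + (-17/(36 - 240))²) = 1/(7/3 + (-17/(-204))²) = 1/(7/3 + (-17*(-1/204))²) = 1/(7/3 + (1/12)²) = 1/(7/3 + 1/144) = 1/(337/144) = 144/337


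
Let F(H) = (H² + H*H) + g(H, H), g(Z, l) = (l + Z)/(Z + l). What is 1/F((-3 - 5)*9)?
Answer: 1/10369 ≈ 9.6441e-5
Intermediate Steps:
g(Z, l) = 1 (g(Z, l) = (Z + l)/(Z + l) = 1)
F(H) = 1 + 2*H² (F(H) = (H² + H*H) + 1 = (H² + H²) + 1 = 2*H² + 1 = 1 + 2*H²)
1/F((-3 - 5)*9) = 1/(1 + 2*((-3 - 5)*9)²) = 1/(1 + 2*(-8*9)²) = 1/(1 + 2*(-72)²) = 1/(1 + 2*5184) = 1/(1 + 10368) = 1/10369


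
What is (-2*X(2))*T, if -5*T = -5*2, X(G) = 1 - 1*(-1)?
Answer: -8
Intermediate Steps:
X(G) = 2 (X(G) = 1 + 1 = 2)
T = 2 (T = -(-1)*2 = -⅕*(-10) = 2)
(-2*X(2))*T = -2*2*2 = -4*2 = -8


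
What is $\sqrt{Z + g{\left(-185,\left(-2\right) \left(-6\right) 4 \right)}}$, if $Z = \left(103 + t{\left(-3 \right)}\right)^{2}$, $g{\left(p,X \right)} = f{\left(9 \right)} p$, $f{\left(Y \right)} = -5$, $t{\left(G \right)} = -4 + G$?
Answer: $\sqrt{10141} \approx 100.7$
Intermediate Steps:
$g{\left(p,X \right)} = - 5 p$
$Z = 9216$ ($Z = \left(103 - 7\right)^{2} = 96^{2} = 9216$)
$\sqrt{Z + g{\left(-185,\left(-2\right) \left(-6\right) 4 \right)}} = \sqrt{9216 - -925} = \sqrt{9216 + 925} = \sqrt{10141}$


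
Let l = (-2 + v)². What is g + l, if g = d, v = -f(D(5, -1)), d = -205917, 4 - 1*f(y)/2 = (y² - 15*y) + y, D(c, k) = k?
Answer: -205517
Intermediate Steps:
f(y) = 8 - 2*y² + 28*y (f(y) = 8 - 2*((y² - 15*y) + y) = 8 - 2*(y² - 14*y) = 8 + (-2*y² + 28*y) = 8 - 2*y² + 28*y)
v = 22 (v = -(8 - 2*(-1)² + 28*(-1)) = -(8 - 2*1 - 28) = -(8 - 2 - 28) = -1*(-22) = 22)
l = 400 (l = (-2 + 22)² = 20² = 400)
g = -205917
g + l = -205917 + 400 = -205517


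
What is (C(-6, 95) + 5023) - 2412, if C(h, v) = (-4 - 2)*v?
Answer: 2041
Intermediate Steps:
C(h, v) = -6*v
(C(-6, 95) + 5023) - 2412 = (-6*95 + 5023) - 2412 = (-570 + 5023) - 2412 = 4453 - 2412 = 2041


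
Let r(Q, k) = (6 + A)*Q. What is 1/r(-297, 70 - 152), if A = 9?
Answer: -1/4455 ≈ -0.00022447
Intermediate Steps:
r(Q, k) = 15*Q (r(Q, k) = (6 + 9)*Q = 15*Q)
1/r(-297, 70 - 152) = 1/(15*(-297)) = 1/(-4455) = -1/4455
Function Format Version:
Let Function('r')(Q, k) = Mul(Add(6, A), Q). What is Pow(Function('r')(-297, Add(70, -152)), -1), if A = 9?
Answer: Rational(-1, 4455) ≈ -0.00022447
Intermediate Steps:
Function('r')(Q, k) = Mul(15, Q) (Function('r')(Q, k) = Mul(Add(6, 9), Q) = Mul(15, Q))
Pow(Function('r')(-297, Add(70, -152)), -1) = Pow(Mul(15, -297), -1) = Pow(-4455, -1) = Rational(-1, 4455)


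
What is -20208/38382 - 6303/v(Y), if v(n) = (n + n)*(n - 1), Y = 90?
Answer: -31425217/34159980 ≈ -0.91994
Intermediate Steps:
v(n) = 2*n*(-1 + n) (v(n) = (2*n)*(-1 + n) = 2*n*(-1 + n))
-20208/38382 - 6303/v(Y) = -20208/38382 - 6303*1/(180*(-1 + 90)) = -20208*1/38382 - 6303/(2*90*89) = -3368/6397 - 6303/16020 = -3368/6397 - 6303*1/16020 = -3368/6397 - 2101/5340 = -31425217/34159980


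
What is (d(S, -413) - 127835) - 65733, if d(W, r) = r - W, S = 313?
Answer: -194294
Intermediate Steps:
(d(S, -413) - 127835) - 65733 = ((-413 - 1*313) - 127835) - 65733 = ((-413 - 313) - 127835) - 65733 = (-726 - 127835) - 65733 = -128561 - 65733 = -194294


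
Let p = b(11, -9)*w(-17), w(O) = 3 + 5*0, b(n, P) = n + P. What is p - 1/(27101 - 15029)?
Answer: 72431/12072 ≈ 5.9999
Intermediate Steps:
b(n, P) = P + n
w(O) = 3 (w(O) = 3 + 0 = 3)
p = 6 (p = (-9 + 11)*3 = 2*3 = 6)
p - 1/(27101 - 15029) = 6 - 1/(27101 - 15029) = 6 - 1/12072 = 72431/12072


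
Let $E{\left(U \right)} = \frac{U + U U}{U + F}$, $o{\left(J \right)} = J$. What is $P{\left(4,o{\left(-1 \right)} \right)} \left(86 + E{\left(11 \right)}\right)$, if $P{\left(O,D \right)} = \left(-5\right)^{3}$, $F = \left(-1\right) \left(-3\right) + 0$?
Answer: $- \frac{83500}{7} \approx -11929.0$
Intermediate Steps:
$F = 3$ ($F = 3 + 0 = 3$)
$P{\left(O,D \right)} = -125$
$E{\left(U \right)} = \frac{U + U^{2}}{3 + U}$ ($E{\left(U \right)} = \frac{U + U U}{U + 3} = \frac{U + U^{2}}{3 + U}$)
$P{\left(4,o{\left(-1 \right)} \right)} \left(86 + E{\left(11 \right)}\right) = - 125 \left(86 + \frac{11 \left(1 + 11\right)}{3 + 11}\right) = - 125 \left(86 + 11 \cdot \frac{1}{14} \cdot 12\right) = - 125 \left(86 + \frac{66}{7}\right) = \left(-125\right) \frac{668}{7} = - \frac{83500}{7}$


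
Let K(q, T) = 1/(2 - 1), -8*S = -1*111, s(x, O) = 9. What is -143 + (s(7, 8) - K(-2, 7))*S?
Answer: -32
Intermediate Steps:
S = 111/8 (S = -(-1)*111/8 = -⅛*(-111) = 111/8 ≈ 13.875)
K(q, T) = 1 (K(q, T) = 1/1 = 1)
-143 + (s(7, 8) - K(-2, 7))*S = -143 + (9 - 1*1)*(111/8) = -143 + (9 - 1)*(111/8) = -143 + 8*(111/8) = -143 + 111 = -32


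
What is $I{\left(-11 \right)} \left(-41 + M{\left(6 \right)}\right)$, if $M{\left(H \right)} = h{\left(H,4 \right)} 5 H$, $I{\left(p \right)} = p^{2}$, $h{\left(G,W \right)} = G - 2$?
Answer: $9559$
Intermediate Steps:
$h{\left(G,W \right)} = -2 + G$
$M{\left(H \right)} = H \left(-10 + 5 H\right)$ ($M{\left(H \right)} = \left(-2 + H\right) 5 H = \left(-10 + 5 H\right) H = H \left(-10 + 5 H\right)$)
$I{\left(-11 \right)} \left(-41 + M{\left(6 \right)}\right) = \left(-11\right)^{2} \left(-41 + 5 \cdot 6 \left(-2 + 6\right)\right) = 121 \left(-41 + 5 \cdot 6 \cdot 4\right) = 121 \left(-41 + 120\right) = 121 \cdot 79 = 9559$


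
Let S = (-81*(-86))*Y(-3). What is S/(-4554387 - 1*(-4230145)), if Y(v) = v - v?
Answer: 0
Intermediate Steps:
Y(v) = 0
S = 0 (S = -81*(-86)*0 = 6966*0 = 0)
S/(-4554387 - 1*(-4230145)) = 0/(-4554387 - 1*(-4230145)) = 0/(-4554387 + 4230145) = 0/(-324242) = 0*(-1/324242) = 0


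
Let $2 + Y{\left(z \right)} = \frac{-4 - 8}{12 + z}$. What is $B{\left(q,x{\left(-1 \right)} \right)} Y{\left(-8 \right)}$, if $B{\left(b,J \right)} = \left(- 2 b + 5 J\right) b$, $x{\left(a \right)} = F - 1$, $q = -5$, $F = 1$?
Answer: $250$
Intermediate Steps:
$Y{\left(z \right)} = -2 - \frac{12}{12 + z}$ ($Y{\left(z \right)} = -2 + \frac{-4 - 8}{12 + z} = -2 - \frac{12}{12 + z}$)
$x{\left(a \right)} = 0$ ($x{\left(a \right)} = 1 - 1 = 0$)
$B{\left(b,J \right)} = b \left(- 2 b + 5 J\right)$
$B{\left(q,x{\left(-1 \right)} \right)} Y{\left(-8 \right)} = - 5 \left(\left(-2\right) \left(-5\right) + 5 \cdot 0\right) \frac{2 \left(-18 - -8\right)}{12 - 8} = - 5 \left(10 + 0\right) \frac{2 \left(-18 + 8\right)}{4} = \left(-5\right) 10 \cdot 2 \cdot \frac{1}{4} \left(-10\right) = \left(-50\right) \left(-5\right) = 250$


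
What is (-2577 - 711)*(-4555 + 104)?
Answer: 14634888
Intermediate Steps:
(-2577 - 711)*(-4555 + 104) = -3288*(-4451) = 14634888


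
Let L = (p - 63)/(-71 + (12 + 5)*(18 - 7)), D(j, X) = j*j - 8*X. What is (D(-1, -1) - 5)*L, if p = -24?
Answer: -3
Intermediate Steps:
D(j, X) = j² - 8*X
L = -¾ (L = (-24 - 63)/(-71 + (12 + 5)*(18 - 7)) = -87/(-71 + 17*11) = -87/(-71 + 187) = -87/116 = -87*1/116 = -¾ ≈ -0.75000)
(D(-1, -1) - 5)*L = (((-1)² - 8*(-1)) - 5)*(-¾) = ((1 + 8) - 5)*(-¾) = (9 - 5)*(-¾) = 4*(-¾) = -3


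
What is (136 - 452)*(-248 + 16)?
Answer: 73312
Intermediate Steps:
(136 - 452)*(-248 + 16) = -316*(-232) = 73312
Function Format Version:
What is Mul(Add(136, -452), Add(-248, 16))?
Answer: 73312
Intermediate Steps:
Mul(Add(136, -452), Add(-248, 16)) = Mul(-316, -232) = 73312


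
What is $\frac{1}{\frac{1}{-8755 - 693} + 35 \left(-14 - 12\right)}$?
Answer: $- \frac{9448}{8597681} \approx -0.0010989$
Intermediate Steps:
$\frac{1}{\frac{1}{-8755 - 693} + 35 \left(-14 - 12\right)} = \frac{1}{\frac{1}{-8755 - 693} + 35 \left(-26\right)} = \frac{1}{\frac{1}{-9448} - 910} = \frac{1}{- \frac{1}{9448} - 910} = \frac{1}{- \frac{8597681}{9448}} = - \frac{9448}{8597681}$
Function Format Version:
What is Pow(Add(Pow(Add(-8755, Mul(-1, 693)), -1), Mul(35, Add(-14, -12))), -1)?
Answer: Rational(-9448, 8597681) ≈ -0.0010989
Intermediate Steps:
Pow(Add(Pow(Add(-8755, Mul(-1, 693)), -1), Mul(35, Add(-14, -12))), -1) = Pow(Add(Pow(Add(-8755, -693), -1), Mul(35, -26)), -1) = Pow(Add(Pow(-9448, -1), -910), -1) = Pow(Add(Rational(-1, 9448), -910), -1) = Pow(Rational(-8597681, 9448), -1) = Rational(-9448, 8597681)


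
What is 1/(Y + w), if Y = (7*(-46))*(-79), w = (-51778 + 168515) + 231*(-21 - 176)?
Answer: 1/96668 ≈ 1.0345e-5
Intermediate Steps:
w = 71230 (w = 116737 + 231*(-197) = 116737 - 45507 = 71230)
Y = 25438 (Y = -322*(-79) = 25438)
1/(Y + w) = 1/(25438 + 71230) = 1/96668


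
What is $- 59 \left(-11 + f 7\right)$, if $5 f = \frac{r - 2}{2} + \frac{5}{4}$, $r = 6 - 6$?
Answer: $\frac{12567}{20} \approx 628.35$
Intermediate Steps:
$r = 0$ ($r = 6 - 6 = 0$)
$f = \frac{1}{20}$ ($f = \frac{\frac{0 - 2}{2} + \frac{5}{4}}{5} = \frac{\left(0 - 2\right) \frac{1}{2} + 5 \cdot \frac{1}{4}}{5} = \frac{\left(-2\right) \frac{1}{2} + \frac{5}{4}}{5} = \frac{-1 + \frac{5}{4}}{5} = \frac{1}{5} \cdot \frac{1}{4} = \frac{1}{20} \approx 0.05$)
$- 59 \left(-11 + f 7\right) = - 59 \left(-11 + \frac{1}{20} \cdot 7\right) = - 59 \left(-11 + \frac{7}{20}\right) = \left(-59\right) \left(- \frac{213}{20}\right) = \frac{12567}{20}$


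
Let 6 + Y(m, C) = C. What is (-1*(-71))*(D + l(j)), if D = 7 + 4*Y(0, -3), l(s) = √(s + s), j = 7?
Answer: -2059 + 71*√14 ≈ -1793.3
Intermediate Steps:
Y(m, C) = -6 + C
l(s) = √2*√s (l(s) = √(2*s) = √2*√s)
D = -29 (D = 7 + 4*(-6 - 3) = 7 + 4*(-9) = 7 - 36 = -29)
(-1*(-71))*(D + l(j)) = (-1*(-71))*(-29 + √2*√7) = 71*(-29 + √14) = -2059 + 71*√14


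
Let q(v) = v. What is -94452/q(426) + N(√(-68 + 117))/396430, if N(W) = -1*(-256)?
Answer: -3120291442/14073265 ≈ -221.72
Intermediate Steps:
N(W) = 256
-94452/q(426) + N(√(-68 + 117))/396430 = -94452/426 + 256/396430 = -94452*1/426 + 256*(1/396430) = -15742/71 + 128/198215 = -3120291442/14073265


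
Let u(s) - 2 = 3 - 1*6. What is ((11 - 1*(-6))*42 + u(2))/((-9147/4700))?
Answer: -3351100/9147 ≈ -366.36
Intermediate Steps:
u(s) = -1 (u(s) = 2 + (3 - 1*6) = 2 + (3 - 6) = 2 - 3 = -1)
((11 - 1*(-6))*42 + u(2))/((-9147/4700)) = ((11 - 1*(-6))*42 - 1)/((-9147/4700)) = ((11 + 6)*42 - 1)/((-9147*1/4700)) = (17*42 - 1)/(-9147/4700) = (714 - 1)*(-4700/9147) = 713*(-4700/9147) = -3351100/9147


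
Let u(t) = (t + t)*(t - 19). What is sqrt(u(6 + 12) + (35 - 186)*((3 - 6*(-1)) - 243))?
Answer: 3*sqrt(3922) ≈ 187.88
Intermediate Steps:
u(t) = 2*t*(-19 + t) (u(t) = (2*t)*(-19 + t) = 2*t*(-19 + t))
sqrt(u(6 + 12) + (35 - 186)*((3 - 6*(-1)) - 243)) = sqrt(2*(6 + 12)*(-19 + (6 + 12)) + (35 - 186)*((3 - 6*(-1)) - 243)) = sqrt(2*18*(-19 + 18) - 151*((3 + 6) - 243)) = sqrt(2*18*(-1) - 151*(9 - 243)) = sqrt(-36 - 151*(-234)) = sqrt(-36 + 35334) = sqrt(35298) = 3*sqrt(3922)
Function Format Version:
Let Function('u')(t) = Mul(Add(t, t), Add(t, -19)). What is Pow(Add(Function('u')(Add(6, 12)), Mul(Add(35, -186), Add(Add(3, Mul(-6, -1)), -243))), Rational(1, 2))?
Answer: Mul(3, Pow(3922, Rational(1, 2))) ≈ 187.88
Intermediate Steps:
Function('u')(t) = Mul(2, t, Add(-19, t)) (Function('u')(t) = Mul(Mul(2, t), Add(-19, t)) = Mul(2, t, Add(-19, t)))
Pow(Add(Function('u')(Add(6, 12)), Mul(Add(35, -186), Add(Add(3, Mul(-6, -1)), -243))), Rational(1, 2)) = Pow(Add(Mul(2, Add(6, 12), Add(-19, Add(6, 12))), Mul(Add(35, -186), Add(Add(3, Mul(-6, -1)), -243))), Rational(1, 2)) = Pow(Add(Mul(2, 18, Add(-19, 18)), Mul(-151, Add(Add(3, 6), -243))), Rational(1, 2)) = Pow(Add(Mul(2, 18, -1), Mul(-151, Add(9, -243))), Rational(1, 2)) = Pow(Add(-36, Mul(-151, -234)), Rational(1, 2)) = Pow(Add(-36, 35334), Rational(1, 2)) = Pow(35298, Rational(1, 2)) = Mul(3, Pow(3922, Rational(1, 2)))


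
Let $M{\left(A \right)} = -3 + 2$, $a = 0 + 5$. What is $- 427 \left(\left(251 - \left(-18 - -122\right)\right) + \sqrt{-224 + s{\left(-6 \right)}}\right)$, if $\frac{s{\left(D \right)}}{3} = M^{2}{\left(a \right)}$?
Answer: $-62769 - 427 i \sqrt{221} \approx -62769.0 - 6347.8 i$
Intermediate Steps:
$a = 5$
$M{\left(A \right)} = -1$
$s{\left(D \right)} = 3$ ($s{\left(D \right)} = 3 \left(-1\right)^{2} = 3 \cdot 1 = 3$)
$- 427 \left(\left(251 - \left(-18 - -122\right)\right) + \sqrt{-224 + s{\left(-6 \right)}}\right) = - 427 \left(\left(251 - \left(-18 - -122\right)\right) + \sqrt{-224 + 3}\right) = - 427 \left(\left(251 - \left(-18 + 122\right)\right) + \sqrt{-221}\right) = - 427 \left(\left(251 - 104\right) + i \sqrt{221}\right) = - 427 \left(147 + i \sqrt{221}\right) = -62769 - 427 i \sqrt{221}$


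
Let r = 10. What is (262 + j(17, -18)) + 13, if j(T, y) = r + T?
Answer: 302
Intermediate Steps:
j(T, y) = 10 + T
(262 + j(17, -18)) + 13 = (262 + (10 + 17)) + 13 = (262 + 27) + 13 = 289 + 13 = 302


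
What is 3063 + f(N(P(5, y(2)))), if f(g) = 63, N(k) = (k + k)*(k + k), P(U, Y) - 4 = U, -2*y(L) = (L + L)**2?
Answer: 3126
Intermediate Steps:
y(L) = -2*L**2 (y(L) = -(L + L)**2/2 = -4*L**2/2 = -2*L**2)
P(U, Y) = 4 + U
N(k) = 4*k**2 (N(k) = (2*k)*(2*k) = 4*k**2)
3063 + f(N(P(5, y(2)))) = 3063 + 63 = 3126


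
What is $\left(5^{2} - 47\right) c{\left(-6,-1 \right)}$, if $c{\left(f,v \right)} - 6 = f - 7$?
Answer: $154$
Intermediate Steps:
$c{\left(f,v \right)} = -1 + f$ ($c{\left(f,v \right)} = 6 + \left(f - 7\right) = 6 + \left(-7 + f\right) = -1 + f$)
$\left(5^{2} - 47\right) c{\left(-6,-1 \right)} = \left(5^{2} - 47\right) \left(-1 - 6\right) = \left(25 - 47\right) \left(-7\right) = \left(-22\right) \left(-7\right) = 154$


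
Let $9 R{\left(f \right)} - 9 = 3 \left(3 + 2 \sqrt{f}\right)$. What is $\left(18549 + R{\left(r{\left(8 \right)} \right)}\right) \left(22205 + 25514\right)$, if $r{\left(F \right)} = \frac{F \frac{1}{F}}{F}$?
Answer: $885235169 + \frac{47719 \sqrt{2}}{6} \approx 8.8525 \cdot 10^{8}$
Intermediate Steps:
$r{\left(F \right)} = \frac{1}{F}$ ($r{\left(F \right)} = 1 \frac{1}{F} = \frac{1}{F}$)
$R{\left(f \right)} = 2 + \frac{2 \sqrt{f}}{3}$ ($R{\left(f \right)} = 1 + \frac{3 \left(3 + 2 \sqrt{f}\right)}{9} = 1 + \frac{9 + 6 \sqrt{f}}{9} = 1 + \left(1 + \frac{2 \sqrt{f}}{3}\right) = 2 + \frac{2 \sqrt{f}}{3}$)
$\left(18549 + R{\left(r{\left(8 \right)} \right)}\right) \left(22205 + 25514\right) = \left(18549 + \left(2 + \frac{2 \sqrt{\frac{1}{8}}}{3}\right)\right) \left(22205 + 25514\right) = \left(18549 + \left(2 + \frac{2}{3 \cdot 2 \sqrt{2}}\right)\right) 47719 = \left(18549 + \left(2 + \frac{2 \frac{\sqrt{2}}{4}}{3}\right)\right) 47719 = \left(18549 + \left(2 + \frac{\sqrt{2}}{6}\right)\right) 47719 = \left(18551 + \frac{\sqrt{2}}{6}\right) 47719 = 885235169 + \frac{47719 \sqrt{2}}{6}$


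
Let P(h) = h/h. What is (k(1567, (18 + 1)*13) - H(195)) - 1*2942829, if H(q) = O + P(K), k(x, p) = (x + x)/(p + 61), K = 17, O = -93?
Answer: -453179931/154 ≈ -2.9427e+6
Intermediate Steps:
P(h) = 1
k(x, p) = 2*x/(61 + p) (k(x, p) = (2*x)/(61 + p) = 2*x/(61 + p))
H(q) = -92 (H(q) = -93 + 1 = -92)
(k(1567, (18 + 1)*13) - H(195)) - 1*2942829 = (2*1567/(61 + (18 + 1)*13) - 1*(-92)) - 1*2942829 = (2*1567/(61 + 19*13) + 92) - 2942829 = (2*1567/(61 + 247) + 92) - 2942829 = (2*1567/308 + 92) - 2942829 = (2*1567*(1/308) + 92) - 2942829 = (1567/154 + 92) - 2942829 = 15735/154 - 2942829 = -453179931/154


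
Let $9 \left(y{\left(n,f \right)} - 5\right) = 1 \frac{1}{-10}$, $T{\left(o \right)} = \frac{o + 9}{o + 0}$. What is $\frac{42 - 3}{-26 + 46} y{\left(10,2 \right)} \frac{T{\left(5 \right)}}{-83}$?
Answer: $- \frac{40859}{124500} \approx -0.32818$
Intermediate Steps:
$T{\left(o \right)} = \frac{9 + o}{o}$
$y{\left(n,f \right)} = \frac{449}{90}$ ($y{\left(n,f \right)} = 5 + \frac{1 \frac{1}{-10}}{9} = 5 + \frac{1 \left(- \frac{1}{10}\right)}{9} = 5 + \frac{1}{9} \left(- \frac{1}{10}\right) = 5 - \frac{1}{90} = \frac{449}{90}$)
$\frac{42 - 3}{-26 + 46} y{\left(10,2 \right)} \frac{T{\left(5 \right)}}{-83} = \frac{42 - 3}{-26 + 46} \cdot \frac{449}{90} \frac{\frac{1}{5} \left(9 + 5\right)}{-83} = \frac{39}{20} \cdot \frac{449}{90} \cdot \frac{1}{5} \cdot 14 \left(- \frac{1}{83}\right) = 39 \cdot \frac{1}{20} \cdot \frac{449}{90} \cdot \frac{14}{5} \left(- \frac{1}{83}\right) = \frac{39}{20} \cdot \frac{449}{90} \left(- \frac{14}{415}\right) = \frac{5837}{600} \left(- \frac{14}{415}\right) = - \frac{40859}{124500}$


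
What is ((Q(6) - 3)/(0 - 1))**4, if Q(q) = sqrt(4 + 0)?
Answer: 1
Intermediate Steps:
Q(q) = 2 (Q(q) = sqrt(4) = 2)
((Q(6) - 3)/(0 - 1))**4 = ((2 - 3)/(0 - 1))**4 = (-1/(-1))**4 = (-1*(-1))**4 = 1**4 = 1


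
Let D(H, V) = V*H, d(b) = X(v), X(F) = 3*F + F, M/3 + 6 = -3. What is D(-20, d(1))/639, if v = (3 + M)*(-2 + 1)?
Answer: -640/213 ≈ -3.0047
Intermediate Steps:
M = -27 (M = -18 + 3*(-3) = -18 - 9 = -27)
v = 24 (v = (3 - 27)*(-2 + 1) = -24*(-1) = 24)
X(F) = 4*F
d(b) = 96 (d(b) = 4*24 = 96)
D(H, V) = H*V
D(-20, d(1))/639 = -20*96/639 = -1920*1/639 = -640/213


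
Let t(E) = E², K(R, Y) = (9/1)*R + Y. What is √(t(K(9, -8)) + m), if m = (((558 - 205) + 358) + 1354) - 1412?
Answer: √5982 ≈ 77.343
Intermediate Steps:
K(R, Y) = Y + 9*R (K(R, Y) = (9*1)*R + Y = 9*R + Y = Y + 9*R)
m = 653 (m = ((353 + 358) + 1354) - 1412 = (711 + 1354) - 1412 = 2065 - 1412 = 653)
√(t(K(9, -8)) + m) = √((-8 + 9*9)² + 653) = √((-8 + 81)² + 653) = √(73² + 653) = √(5329 + 653) = √5982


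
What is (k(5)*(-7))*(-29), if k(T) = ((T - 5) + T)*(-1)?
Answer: -1015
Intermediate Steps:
k(T) = 5 - 2*T (k(T) = ((-5 + T) + T)*(-1) = (-5 + 2*T)*(-1) = 5 - 2*T)
(k(5)*(-7))*(-29) = ((5 - 2*5)*(-7))*(-29) = ((5 - 10)*(-7))*(-29) = -5*(-7)*(-29) = 35*(-29) = -1015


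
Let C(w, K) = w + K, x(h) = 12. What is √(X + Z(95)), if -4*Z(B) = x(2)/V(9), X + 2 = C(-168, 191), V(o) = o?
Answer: √186/3 ≈ 4.5461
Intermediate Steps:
C(w, K) = K + w
X = 21 (X = -2 + (191 - 168) = -2 + 23 = 21)
Z(B) = -⅓ (Z(B) = -3/9 = -¼*4/3 = -⅓)
√(X + Z(95)) = √(21 - ⅓) = √(62/3) = √186/3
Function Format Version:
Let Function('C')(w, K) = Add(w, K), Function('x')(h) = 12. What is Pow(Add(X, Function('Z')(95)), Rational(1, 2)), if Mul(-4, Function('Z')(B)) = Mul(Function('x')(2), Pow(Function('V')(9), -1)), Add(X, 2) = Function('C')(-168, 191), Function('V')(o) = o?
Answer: Mul(Rational(1, 3), Pow(186, Rational(1, 2))) ≈ 4.5461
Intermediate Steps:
Function('C')(w, K) = Add(K, w)
X = 21 (X = Add(-2, Add(191, -168)) = Add(-2, 23) = 21)
Function('Z')(B) = Rational(-1, 3) (Function('Z')(B) = Mul(Rational(-1, 4), Mul(12, Pow(9, -1))) = Mul(Rational(-1, 4), Mul(12, Rational(1, 9))) = Mul(Rational(-1, 4), Rational(4, 3)) = Rational(-1, 3))
Pow(Add(X, Function('Z')(95)), Rational(1, 2)) = Pow(Add(21, Rational(-1, 3)), Rational(1, 2)) = Pow(Rational(62, 3), Rational(1, 2)) = Mul(Rational(1, 3), Pow(186, Rational(1, 2)))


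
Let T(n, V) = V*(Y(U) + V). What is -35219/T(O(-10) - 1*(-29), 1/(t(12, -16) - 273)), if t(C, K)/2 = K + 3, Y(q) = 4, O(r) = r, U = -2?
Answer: 3148613819/1195 ≈ 2.6348e+6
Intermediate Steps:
t(C, K) = 6 + 2*K (t(C, K) = 2*(K + 3) = 2*(3 + K) = 6 + 2*K)
T(n, V) = V*(4 + V)
-35219/T(O(-10) - 1*(-29), 1/(t(12, -16) - 273)) = -35219*((6 + 2*(-16)) - 273)/(4 + 1/((6 + 2*(-16)) - 273)) = -35219*((6 - 32) - 273)/(4 + 1/((6 - 32) - 273)) = -35219*(-26 - 273)/(4 + 1/(-26 - 273)) = -35219*(-299/(4 + 1/(-299))) = -35219*(-299/(4 - 1/299)) = -35219/((-1/299*1195/299)) = -35219/(-1195/89401) = -35219*(-89401/1195) = 3148613819/1195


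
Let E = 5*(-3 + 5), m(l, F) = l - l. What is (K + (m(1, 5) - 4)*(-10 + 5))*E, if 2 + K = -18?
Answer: 0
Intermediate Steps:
m(l, F) = 0
K = -20 (K = -2 - 18 = -20)
E = 10 (E = 5*2 = 10)
(K + (m(1, 5) - 4)*(-10 + 5))*E = (-20 + (0 - 4)*(-10 + 5))*10 = (-20 - 4*(-5))*10 = (-20 + 20)*10 = 0*10 = 0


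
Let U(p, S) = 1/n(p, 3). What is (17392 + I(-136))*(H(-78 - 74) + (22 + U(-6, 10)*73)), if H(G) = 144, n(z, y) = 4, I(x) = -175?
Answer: 12688929/4 ≈ 3.1722e+6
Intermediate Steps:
U(p, S) = ¼ (U(p, S) = 1/4 = ¼)
(17392 + I(-136))*(H(-78 - 74) + (22 + U(-6, 10)*73)) = (17392 - 175)*(144 + (22 + (¼)*73)) = 17217*(144 + (22 + 73/4)) = 17217*(144 + 161/4) = 17217*(737/4) = 12688929/4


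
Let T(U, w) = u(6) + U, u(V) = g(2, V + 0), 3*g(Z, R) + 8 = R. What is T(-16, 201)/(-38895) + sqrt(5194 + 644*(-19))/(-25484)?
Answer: 10/23337 - I*sqrt(7042)/25484 ≈ 0.0004285 - 0.0032929*I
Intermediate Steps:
g(Z, R) = -8/3 + R/3
u(V) = -8/3 + V/3 (u(V) = -8/3 + (V + 0)/3 = -8/3 + V/3)
T(U, w) = -2/3 + U (T(U, w) = (-8/3 + (1/3)*6) + U = (-8/3 + 2) + U = -2/3 + U)
T(-16, 201)/(-38895) + sqrt(5194 + 644*(-19))/(-25484) = (-2/3 - 16)/(-38895) + sqrt(5194 + 644*(-19))/(-25484) = -50/3*(-1/38895) + sqrt(5194 - 12236)*(-1/25484) = 10/23337 + sqrt(-7042)*(-1/25484) = 10/23337 + (I*sqrt(7042))*(-1/25484) = 10/23337 - I*sqrt(7042)/25484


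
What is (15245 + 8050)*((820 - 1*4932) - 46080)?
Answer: -1169222640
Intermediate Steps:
(15245 + 8050)*((820 - 1*4932) - 46080) = 23295*((820 - 4932) - 46080) = 23295*(-4112 - 46080) = 23295*(-50192) = -1169222640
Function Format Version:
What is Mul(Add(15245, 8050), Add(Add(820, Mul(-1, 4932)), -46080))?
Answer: -1169222640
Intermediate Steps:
Mul(Add(15245, 8050), Add(Add(820, Mul(-1, 4932)), -46080)) = Mul(23295, Add(Add(820, -4932), -46080)) = Mul(23295, Add(-4112, -46080)) = Mul(23295, -50192) = -1169222640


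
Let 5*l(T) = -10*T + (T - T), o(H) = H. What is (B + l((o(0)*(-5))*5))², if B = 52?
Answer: 2704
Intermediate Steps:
l(T) = -2*T (l(T) = (-10*T + (T - T))/5 = (-10*T + 0)/5 = (-10*T)/5 = -2*T)
(B + l((o(0)*(-5))*5))² = (52 - 2*0*(-5)*5)² = (52 - 0*5)² = (52 - 2*0)² = (52 + 0)² = 52² = 2704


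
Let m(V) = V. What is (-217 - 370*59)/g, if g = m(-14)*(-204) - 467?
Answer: -22047/2389 ≈ -9.2285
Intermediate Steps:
g = 2389 (g = -14*(-204) - 467 = 2856 - 467 = 2389)
(-217 - 370*59)/g = (-217 - 370*59)/2389 = (-217 - 21830)*(1/2389) = -22047*1/2389 = -22047/2389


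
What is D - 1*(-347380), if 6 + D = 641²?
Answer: 758255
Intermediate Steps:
D = 410875 (D = -6 + 641² = -6 + 410881 = 410875)
D - 1*(-347380) = 410875 - 1*(-347380) = 410875 + 347380 = 758255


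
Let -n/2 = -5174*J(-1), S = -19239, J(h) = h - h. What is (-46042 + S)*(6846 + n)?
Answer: -446913726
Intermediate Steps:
J(h) = 0
n = 0 (n = -(-10348)*0 = -2*0 = 0)
(-46042 + S)*(6846 + n) = (-46042 - 19239)*(6846 + 0) = -65281*6846 = -446913726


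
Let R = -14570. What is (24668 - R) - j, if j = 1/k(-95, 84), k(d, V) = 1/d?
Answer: 39333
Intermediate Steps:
j = -95 (j = 1/(1/(-95)) = 1/(-1/95) = -95)
(24668 - R) - j = (24668 - 1*(-14570)) - 1*(-95) = (24668 + 14570) + 95 = 39238 + 95 = 39333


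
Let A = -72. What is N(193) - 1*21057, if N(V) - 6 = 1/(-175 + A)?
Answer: -5199598/247 ≈ -21051.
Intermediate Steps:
N(V) = 1481/247 (N(V) = 6 + 1/(-175 - 72) = 6 + 1/(-247) = 6 - 1/247 = 1481/247)
N(193) - 1*21057 = 1481/247 - 1*21057 = 1481/247 - 21057 = -5199598/247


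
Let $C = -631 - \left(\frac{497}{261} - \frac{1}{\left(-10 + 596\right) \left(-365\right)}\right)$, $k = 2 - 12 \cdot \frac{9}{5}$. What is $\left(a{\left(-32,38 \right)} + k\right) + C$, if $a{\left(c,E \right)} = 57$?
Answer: $- \frac{6648839147}{11165058} \approx -595.5$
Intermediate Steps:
$k = - \frac{98}{5}$ ($k = 2 - 12 \cdot 9 \cdot \frac{1}{5} = 2 - \frac{108}{5} = - \frac{98}{5} \approx -19.6$)
$C = - \frac{35332061581}{55825290}$ ($C = -631 - \left(\frac{497}{261} - \frac{1}{586} \left(- \frac{1}{365}\right)\right) = -631 + \left(- \frac{497}{261} + \frac{1}{586} \left(- \frac{1}{365}\right)\right) = -631 - \frac{106303591}{55825290} = - \frac{35332061581}{55825290} \approx -632.9$)
$\left(a{\left(-32,38 \right)} + k\right) + C = \left(57 - \frac{98}{5}\right) - \frac{35332061581}{55825290} = \frac{187}{5} - \frac{35332061581}{55825290} = - \frac{6648839147}{11165058}$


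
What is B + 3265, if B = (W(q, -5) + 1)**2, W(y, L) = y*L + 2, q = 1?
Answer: 3269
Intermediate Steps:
W(y, L) = 2 + L*y (W(y, L) = L*y + 2 = 2 + L*y)
B = 4 (B = ((2 - 5*1) + 1)**2 = ((2 - 5) + 1)**2 = (-3 + 1)**2 = (-2)**2 = 4)
B + 3265 = 4 + 3265 = 3269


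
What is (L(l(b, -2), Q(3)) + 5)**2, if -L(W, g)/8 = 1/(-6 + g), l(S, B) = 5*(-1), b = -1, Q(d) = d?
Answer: 529/9 ≈ 58.778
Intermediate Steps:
l(S, B) = -5
L(W, g) = -8/(-6 + g)
(L(l(b, -2), Q(3)) + 5)**2 = (-8/(-6 + 3) + 5)**2 = (-8/(-3) + 5)**2 = (-8*(-1/3) + 5)**2 = (8/3 + 5)**2 = (23/3)**2 = 529/9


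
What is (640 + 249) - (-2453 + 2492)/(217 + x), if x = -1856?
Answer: 1457110/1639 ≈ 889.02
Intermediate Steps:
(640 + 249) - (-2453 + 2492)/(217 + x) = (640 + 249) - (-2453 + 2492)/(217 - 1856) = 889 - 39/(-1639) = 889 - 39*(-1)/1639 = 889 - 1*(-39/1639) = 889 + 39/1639 = 1457110/1639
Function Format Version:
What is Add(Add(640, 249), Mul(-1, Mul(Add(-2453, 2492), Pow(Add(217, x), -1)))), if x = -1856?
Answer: Rational(1457110, 1639) ≈ 889.02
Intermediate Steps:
Add(Add(640, 249), Mul(-1, Mul(Add(-2453, 2492), Pow(Add(217, x), -1)))) = Add(Add(640, 249), Mul(-1, Mul(Add(-2453, 2492), Pow(Add(217, -1856), -1)))) = Add(889, Mul(-1, Mul(39, Pow(-1639, -1)))) = Add(889, Mul(-1, Mul(39, Rational(-1, 1639)))) = Add(889, Mul(-1, Rational(-39, 1639))) = Add(889, Rational(39, 1639)) = Rational(1457110, 1639)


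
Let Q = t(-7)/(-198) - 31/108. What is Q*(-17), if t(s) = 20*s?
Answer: -8483/1188 ≈ -7.1406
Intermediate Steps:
Q = 499/1188 (Q = (20*(-7))/(-198) - 31/108 = -140*(-1/198) - 31*1/108 = 70/99 - 31/108 = 499/1188 ≈ 0.42003)
Q*(-17) = (499/1188)*(-17) = -8483/1188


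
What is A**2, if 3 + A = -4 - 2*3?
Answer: 169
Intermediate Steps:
A = -13 (A = -3 + (-4 - 2*3) = -3 + (-4 - 1*6) = -3 + (-4 - 6) = -3 - 10 = -13)
A**2 = (-13)**2 = 169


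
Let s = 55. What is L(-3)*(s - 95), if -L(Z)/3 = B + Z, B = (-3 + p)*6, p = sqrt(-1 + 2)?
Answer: -1800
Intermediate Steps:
p = 1 (p = sqrt(1) = 1)
B = -12 (B = (-3 + 1)*6 = -2*6 = -12)
L(Z) = 36 - 3*Z (L(Z) = -3*(-12 + Z) = 36 - 3*Z)
L(-3)*(s - 95) = (36 - 3*(-3))*(55 - 95) = (36 + 9)*(-40) = 45*(-40) = -1800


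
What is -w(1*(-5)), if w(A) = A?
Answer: 5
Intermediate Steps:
-w(1*(-5)) = -(-5) = -1*(-5) = 5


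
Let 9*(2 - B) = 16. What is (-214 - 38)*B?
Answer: -56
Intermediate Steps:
B = 2/9 (B = 2 - 1/9*16 = 2 - 16/9 = 2/9 ≈ 0.22222)
(-214 - 38)*B = (-214 - 38)*(2/9) = -252*2/9 = -56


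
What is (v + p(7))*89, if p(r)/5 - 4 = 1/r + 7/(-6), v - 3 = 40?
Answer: 216359/42 ≈ 5151.4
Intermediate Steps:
v = 43 (v = 3 + 40 = 43)
p(r) = 85/6 + 5/r (p(r) = 20 + 5*(1/r + 7/(-6)) = 20 + 5*(1/r + 7*(-⅙)) = 20 + 5*(1/r - 7/6) = 20 + 5*(-7/6 + 1/r) = 20 + (-35/6 + 5/r) = 85/6 + 5/r)
(v + p(7))*89 = (43 + (85/6 + 5/7))*89 = (43 + 625/42)*89 = (2431/42)*89 = 216359/42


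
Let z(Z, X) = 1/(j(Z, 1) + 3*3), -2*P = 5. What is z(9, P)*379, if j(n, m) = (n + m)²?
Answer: 379/109 ≈ 3.4771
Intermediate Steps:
P = -5/2 (P = -½*5 = -5/2 ≈ -2.5000)
j(n, m) = (m + n)²
z(Z, X) = 1/(9 + (1 + Z)²) (z(Z, X) = 1/((1 + Z)² + 3*3) = 1/((1 + Z)² + 9) = 1/(9 + (1 + Z)²))
z(9, P)*379 = 379/(9 + (1 + 9)²) = 379/(9 + 10²) = 379/(9 + 100) = 379/109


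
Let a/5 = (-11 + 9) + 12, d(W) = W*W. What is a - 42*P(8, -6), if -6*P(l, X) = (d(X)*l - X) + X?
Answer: 2066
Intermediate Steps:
d(W) = W**2
P(l, X) = -l*X**2/6 (P(l, X) = -((X**2*l - X) + X)/6 = -((l*X**2 - X) + X)/6 = -((-X + l*X**2) + X)/6 = -l*X**2/6)
a = 50 (a = 5*((-11 + 9) + 12) = 5*(-2 + 12) = 5*10 = 50)
a - 42*P(8, -6) = 50 - (-7)*8*(-6)**2 = 50 - (-7)*8*36 = 50 - 42*(-48) = 50 + 2016 = 2066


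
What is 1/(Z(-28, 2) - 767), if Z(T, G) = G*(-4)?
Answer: -1/775 ≈ -0.0012903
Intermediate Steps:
Z(T, G) = -4*G
1/(Z(-28, 2) - 767) = 1/(-4*2 - 767) = 1/(-8 - 767) = 1/(-775) = -1/775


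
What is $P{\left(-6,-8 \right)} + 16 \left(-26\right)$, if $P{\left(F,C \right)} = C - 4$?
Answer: $-428$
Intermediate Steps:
$P{\left(F,C \right)} = -4 + C$
$P{\left(-6,-8 \right)} + 16 \left(-26\right) = \left(-4 - 8\right) + 16 \left(-26\right) = -12 - 416 = -428$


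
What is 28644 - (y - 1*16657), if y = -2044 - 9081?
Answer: 56426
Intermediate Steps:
y = -11125
28644 - (y - 1*16657) = 28644 - (-11125 - 1*16657) = 28644 - (-11125 - 16657) = 28644 - 1*(-27782) = 28644 + 27782 = 56426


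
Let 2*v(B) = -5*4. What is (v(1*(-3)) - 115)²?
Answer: 15625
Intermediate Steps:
v(B) = -10 (v(B) = (-5*4)/2 = (½)*(-20) = -10)
(v(1*(-3)) - 115)² = (-10 - 115)² = (-125)² = 15625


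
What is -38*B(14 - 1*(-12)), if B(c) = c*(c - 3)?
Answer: -22724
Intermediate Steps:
B(c) = c*(-3 + c)
-38*B(14 - 1*(-12)) = -38*(14 - 1*(-12))*(-3 + (14 - 1*(-12))) = -38*(14 + 12)*(-3 + (14 + 12)) = -988*(-3 + 26) = -988*23 = -38*598 = -22724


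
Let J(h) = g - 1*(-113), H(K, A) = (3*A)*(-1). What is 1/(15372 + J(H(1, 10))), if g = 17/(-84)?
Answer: 84/1300723 ≈ 6.4579e-5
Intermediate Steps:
g = -17/84 (g = 17*(-1/84) = -17/84 ≈ -0.20238)
H(K, A) = -3*A
J(h) = 9475/84 (J(h) = -17/84 - 1*(-113) = -17/84 + 113 = 9475/84)
1/(15372 + J(H(1, 10))) = 1/(15372 + 9475/84) = 1/(1300723/84) = 84/1300723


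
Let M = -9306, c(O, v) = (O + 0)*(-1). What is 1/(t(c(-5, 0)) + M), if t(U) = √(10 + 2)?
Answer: -1551/14433604 - √3/43300812 ≈ -0.00010750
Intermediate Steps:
c(O, v) = -O (c(O, v) = O*(-1) = -O)
t(U) = 2*√3 (t(U) = √12 = 2*√3)
1/(t(c(-5, 0)) + M) = 1/(2*√3 - 9306) = 1/(-9306 + 2*√3)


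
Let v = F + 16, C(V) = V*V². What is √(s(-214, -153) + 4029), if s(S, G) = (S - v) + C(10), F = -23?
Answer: √4822 ≈ 69.441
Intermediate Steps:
C(V) = V³
v = -7 (v = -23 + 16 = -7)
s(S, G) = 1007 + S (s(S, G) = (S - 1*(-7)) + 10³ = (S + 7) + 1000 = (7 + S) + 1000 = 1007 + S)
√(s(-214, -153) + 4029) = √((1007 - 214) + 4029) = √(793 + 4029) = √4822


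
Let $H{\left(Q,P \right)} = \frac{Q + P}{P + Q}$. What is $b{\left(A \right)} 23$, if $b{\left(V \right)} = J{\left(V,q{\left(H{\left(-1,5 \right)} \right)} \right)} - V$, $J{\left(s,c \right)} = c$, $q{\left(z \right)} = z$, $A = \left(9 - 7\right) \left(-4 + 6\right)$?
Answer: $-69$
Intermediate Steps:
$A = 4$ ($A = 2 \cdot 2 = 4$)
$H{\left(Q,P \right)} = 1$ ($H{\left(Q,P \right)} = \frac{P + Q}{P + Q} = 1$)
$b{\left(V \right)} = 1 - V$
$b{\left(A \right)} 23 = \left(1 - 4\right) 23 = \left(-3\right) 23 = -69$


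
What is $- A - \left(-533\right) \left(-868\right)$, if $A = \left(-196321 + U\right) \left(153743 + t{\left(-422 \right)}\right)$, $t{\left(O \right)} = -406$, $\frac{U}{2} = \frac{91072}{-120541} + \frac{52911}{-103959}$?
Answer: $\frac{41914762878807785717}{1392369091} \approx 3.0103 \cdot 10^{10}$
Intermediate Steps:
$U = - \frac{3521266422}{1392369091}$ ($U = 2 \left(\frac{91072}{-120541} + \frac{52911}{-103959}\right) = 2 \left(91072 \left(- \frac{1}{120541}\right) + 52911 \left(- \frac{1}{103959}\right)\right) = 2 \left(- \frac{91072}{120541} - \frac{5879}{11551}\right) = 2 \left(- \frac{1760633211}{1392369091}\right) = - \frac{3521266422}{1392369091} \approx -2.529$)
$A = - \frac{41915407050013522321}{1392369091}$ ($A = \left(-196321 - \frac{3521266422}{1392369091}\right) \left(153743 - 406\right) = \left(- \frac{273354813580633}{1392369091}\right) 153337 = - \frac{41915407050013522321}{1392369091} \approx -3.0104 \cdot 10^{10}$)
$- A - \left(-533\right) \left(-868\right) = \left(-1\right) \left(- \frac{41915407050013522321}{1392369091}\right) - \left(-533\right) \left(-868\right) = \frac{41915407050013522321}{1392369091} - 462644 = \frac{41914762878807785717}{1392369091}$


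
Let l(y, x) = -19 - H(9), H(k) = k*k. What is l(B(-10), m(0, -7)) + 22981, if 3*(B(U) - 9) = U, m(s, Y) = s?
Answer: 22881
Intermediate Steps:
H(k) = k**2
B(U) = 9 + U/3
l(y, x) = -100 (l(y, x) = -19 - 1*9**2 = -19 - 1*81 = -19 - 81 = -100)
l(B(-10), m(0, -7)) + 22981 = -100 + 22981 = 22881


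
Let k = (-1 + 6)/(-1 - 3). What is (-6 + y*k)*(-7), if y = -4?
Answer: 7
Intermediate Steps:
k = -5/4 (k = 5/(-4) = 5*(-¼) = -5/4 ≈ -1.2500)
(-6 + y*k)*(-7) = (-6 - 4*(-5/4))*(-7) = (-6 + 5)*(-7) = -1*(-7) = 7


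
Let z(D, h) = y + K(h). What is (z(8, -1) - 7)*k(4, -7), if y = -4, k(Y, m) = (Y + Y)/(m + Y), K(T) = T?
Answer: 32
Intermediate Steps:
k(Y, m) = 2*Y/(Y + m) (k(Y, m) = (2*Y)/(Y + m) = 2*Y/(Y + m))
z(D, h) = -4 + h
(z(8, -1) - 7)*k(4, -7) = ((-4 - 1) - 7)*(2*4/(4 - 7)) = (-5 - 7)*(2*4/(-3)) = -24*4*(-1)/3 = -12*(-8/3) = 32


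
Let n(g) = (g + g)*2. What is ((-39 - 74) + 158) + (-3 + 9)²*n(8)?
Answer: 1197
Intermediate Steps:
n(g) = 4*g (n(g) = (2*g)*2 = 4*g)
((-39 - 74) + 158) + (-3 + 9)²*n(8) = ((-39 - 74) + 158) + (-3 + 9)²*(4*8) = (-113 + 158) + 6²*32 = 45 + 36*32 = 45 + 1152 = 1197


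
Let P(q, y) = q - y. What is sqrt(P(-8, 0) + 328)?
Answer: 8*sqrt(5) ≈ 17.889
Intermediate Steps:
sqrt(P(-8, 0) + 328) = sqrt((-8 - 1*0) + 328) = sqrt((-8 + 0) + 328) = sqrt(-8 + 328) = sqrt(320) = 8*sqrt(5)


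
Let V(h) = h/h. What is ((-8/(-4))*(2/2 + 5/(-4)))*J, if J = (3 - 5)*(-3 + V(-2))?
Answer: -2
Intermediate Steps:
V(h) = 1
J = 4 (J = (3 - 5)*(-3 + 1) = -2*(-2) = 4)
((-8/(-4))*(2/2 + 5/(-4)))*J = ((-8/(-4))*(2/2 + 5/(-4)))*4 = ((-8*(-¼))*(2*(½) + 5*(-¼)))*4 = (2*(1 - 5/4))*4 = (2*(-¼))*4 = -½*4 = -2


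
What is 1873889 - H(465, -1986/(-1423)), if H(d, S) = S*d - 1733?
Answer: 2668086616/1423 ≈ 1.8750e+6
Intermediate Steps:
H(d, S) = -1733 + S*d
1873889 - H(465, -1986/(-1423)) = 1873889 - (-1733 - 1986/(-1423)*465) = 1873889 - (-1733 - 1986*(-1/1423)*465) = 1873889 - (-1733 + (1986/1423)*465) = 1873889 - (-1733 + 923490/1423) = 1873889 - 1*(-1542569/1423) = 1873889 + 1542569/1423 = 2668086616/1423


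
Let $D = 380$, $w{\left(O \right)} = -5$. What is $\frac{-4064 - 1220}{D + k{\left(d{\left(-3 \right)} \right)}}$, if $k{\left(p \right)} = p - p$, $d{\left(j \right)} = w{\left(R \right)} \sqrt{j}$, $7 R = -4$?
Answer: $- \frac{1321}{95} \approx -13.905$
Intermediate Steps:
$R = - \frac{4}{7}$ ($R = \frac{1}{7} \left(-4\right) = - \frac{4}{7} \approx -0.57143$)
$d{\left(j \right)} = - 5 \sqrt{j}$
$k{\left(p \right)} = 0$
$\frac{-4064 - 1220}{D + k{\left(d{\left(-3 \right)} \right)}} = \frac{-4064 - 1220}{380 + 0} = - \frac{5284}{380} = \left(-5284\right) \frac{1}{380} = - \frac{1321}{95}$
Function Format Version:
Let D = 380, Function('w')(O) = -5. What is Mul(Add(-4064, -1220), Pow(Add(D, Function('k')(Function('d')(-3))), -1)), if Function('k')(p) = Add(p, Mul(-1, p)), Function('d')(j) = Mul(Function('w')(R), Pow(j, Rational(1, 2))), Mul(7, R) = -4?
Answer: Rational(-1321, 95) ≈ -13.905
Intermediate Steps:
R = Rational(-4, 7) (R = Mul(Rational(1, 7), -4) = Rational(-4, 7) ≈ -0.57143)
Function('d')(j) = Mul(-5, Pow(j, Rational(1, 2)))
Function('k')(p) = 0
Mul(Add(-4064, -1220), Pow(Add(D, Function('k')(Function('d')(-3))), -1)) = Mul(Add(-4064, -1220), Pow(Add(380, 0), -1)) = Mul(-5284, Pow(380, -1)) = Mul(-5284, Rational(1, 380)) = Rational(-1321, 95)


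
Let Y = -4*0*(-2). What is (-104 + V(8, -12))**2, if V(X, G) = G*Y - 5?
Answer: 11881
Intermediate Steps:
Y = 0 (Y = 0*(-2) = 0)
V(X, G) = -5 (V(X, G) = G*0 - 5 = 0 - 5 = -5)
(-104 + V(8, -12))**2 = (-104 - 5)**2 = (-109)**2 = 11881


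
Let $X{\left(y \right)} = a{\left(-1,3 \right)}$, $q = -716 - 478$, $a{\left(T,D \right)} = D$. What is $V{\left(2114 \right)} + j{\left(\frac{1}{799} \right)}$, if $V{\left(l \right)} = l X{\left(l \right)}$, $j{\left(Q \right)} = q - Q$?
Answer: $\frac{4113251}{799} \approx 5148.0$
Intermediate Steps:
$q = -1194$ ($q = -716 - 478 = -1194$)
$X{\left(y \right)} = 3$
$j{\left(Q \right)} = -1194 - Q$
$V{\left(l \right)} = 3 l$ ($V{\left(l \right)} = l 3 = 3 l$)
$V{\left(2114 \right)} + j{\left(\frac{1}{799} \right)} = 3 \cdot 2114 - \frac{954007}{799} = 6342 - \frac{954007}{799} = \frac{4113251}{799}$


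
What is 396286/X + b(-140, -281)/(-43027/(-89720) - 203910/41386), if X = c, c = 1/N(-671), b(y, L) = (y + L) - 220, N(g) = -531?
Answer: -1737511145393286514/8257044889 ≈ -2.1043e+8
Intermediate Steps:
b(y, L) = -220 + L + y (b(y, L) = (L + y) - 220 = -220 + L + y)
c = -1/531 (c = 1/(-531) = -1/531 ≈ -0.0018832)
X = -1/531 ≈ -0.0018832
396286/X + b(-140, -281)/(-43027/(-89720) - 203910/41386) = 396286/(-1/531) + (-220 - 281 - 140)/(-43027/(-89720) - 203910/41386) = 396286*(-531) - 641/(-43027*(-1/89720) - 203910*1/41386) = -210427866 - 641/(43027/89720 - 101955/20693) = -210427866 - 641/(-8257044889/1856575960) = -210427866 - 641*(-1856575960/8257044889) = -210427866 + 1190065190360/8257044889 = -1737511145393286514/8257044889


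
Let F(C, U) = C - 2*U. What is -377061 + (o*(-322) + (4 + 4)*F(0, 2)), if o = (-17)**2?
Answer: -470151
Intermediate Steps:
o = 289
-377061 + (o*(-322) + (4 + 4)*F(0, 2)) = -377061 + (289*(-322) + (4 + 4)*(0 - 2*2)) = -377061 + (-93058 + 8*(0 - 4)) = -377061 + (-93058 + 8*(-4)) = -377061 + (-93058 - 32) = -377061 - 93090 = -470151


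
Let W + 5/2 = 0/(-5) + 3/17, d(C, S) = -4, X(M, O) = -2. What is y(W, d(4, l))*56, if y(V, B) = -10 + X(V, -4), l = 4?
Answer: -672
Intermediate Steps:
W = -79/34 (W = -5/2 + (0/(-5) + 3/17) = -5/2 + (0*(-⅕) + 3*(1/17)) = -5/2 + (0 + 3/17) = -5/2 + 3/17 = -79/34 ≈ -2.3235)
y(V, B) = -12 (y(V, B) = -10 - 2 = -12)
y(W, d(4, l))*56 = -12*56 = -672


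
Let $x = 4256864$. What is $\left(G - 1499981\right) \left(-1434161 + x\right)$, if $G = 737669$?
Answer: $-2151780369336$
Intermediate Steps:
$\left(G - 1499981\right) \left(-1434161 + x\right) = \left(737669 - 1499981\right) \left(-1434161 + 4256864\right) = \left(-762312\right) 2822703 = -2151780369336$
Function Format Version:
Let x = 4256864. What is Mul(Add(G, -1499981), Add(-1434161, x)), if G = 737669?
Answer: -2151780369336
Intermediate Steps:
Mul(Add(G, -1499981), Add(-1434161, x)) = Mul(Add(737669, -1499981), Add(-1434161, 4256864)) = Mul(-762312, 2822703) = -2151780369336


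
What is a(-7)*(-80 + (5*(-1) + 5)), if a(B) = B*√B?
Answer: 560*I*√7 ≈ 1481.6*I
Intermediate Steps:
a(B) = B^(3/2)
a(-7)*(-80 + (5*(-1) + 5)) = (-7)^(3/2)*(-80 + (5*(-1) + 5)) = (-7*I*√7)*(-80 + (-5 + 5)) = (-7*I*√7)*(-80 + 0) = -7*I*√7*(-80) = 560*I*√7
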